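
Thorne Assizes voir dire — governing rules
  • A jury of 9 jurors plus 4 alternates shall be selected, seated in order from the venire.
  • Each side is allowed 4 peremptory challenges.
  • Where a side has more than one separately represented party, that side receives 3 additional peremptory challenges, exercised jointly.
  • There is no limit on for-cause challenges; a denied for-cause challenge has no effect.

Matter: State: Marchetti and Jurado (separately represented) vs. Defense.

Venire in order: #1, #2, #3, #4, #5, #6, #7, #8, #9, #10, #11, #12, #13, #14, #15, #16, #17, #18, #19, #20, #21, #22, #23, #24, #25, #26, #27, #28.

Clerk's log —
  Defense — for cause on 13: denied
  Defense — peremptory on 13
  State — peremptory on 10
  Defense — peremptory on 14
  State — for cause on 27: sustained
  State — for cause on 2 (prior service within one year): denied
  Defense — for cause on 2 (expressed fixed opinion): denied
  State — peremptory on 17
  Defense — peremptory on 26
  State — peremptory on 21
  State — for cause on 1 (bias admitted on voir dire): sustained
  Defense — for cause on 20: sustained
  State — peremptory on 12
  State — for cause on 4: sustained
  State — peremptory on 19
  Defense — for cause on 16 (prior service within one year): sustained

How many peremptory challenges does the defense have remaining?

1

Defense allotment: 4.
Defense peremptories used: #13, #14, #26 — 3 (for-cause on #13, #2, #20, #16 don't count).
Remaining: 4 − 3 = 1.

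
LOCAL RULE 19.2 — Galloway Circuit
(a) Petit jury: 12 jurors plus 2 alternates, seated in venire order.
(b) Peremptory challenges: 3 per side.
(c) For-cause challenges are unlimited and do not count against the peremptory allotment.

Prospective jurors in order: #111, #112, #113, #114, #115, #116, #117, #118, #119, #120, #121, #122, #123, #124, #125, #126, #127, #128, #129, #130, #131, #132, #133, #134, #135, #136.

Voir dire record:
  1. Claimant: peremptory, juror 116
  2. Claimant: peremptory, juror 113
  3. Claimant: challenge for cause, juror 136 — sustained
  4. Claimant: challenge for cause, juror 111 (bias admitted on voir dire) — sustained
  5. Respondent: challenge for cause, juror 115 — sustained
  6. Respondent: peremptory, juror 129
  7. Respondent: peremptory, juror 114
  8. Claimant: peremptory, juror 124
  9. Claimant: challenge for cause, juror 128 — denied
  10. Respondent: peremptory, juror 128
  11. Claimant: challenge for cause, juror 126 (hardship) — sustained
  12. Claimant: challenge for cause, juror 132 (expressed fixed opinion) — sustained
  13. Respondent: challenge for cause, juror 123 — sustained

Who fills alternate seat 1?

134

Removed: #111, #113, #114, #115, #116, #123, #124, #126, #128, #129, #132, #136.
Seating in order: seats 1–12 → #112, #117, #118, #119, #120, #121, #122, #125, #127, #130, #131, #133; alternates → #134, #135.
So alternate 1 is #134.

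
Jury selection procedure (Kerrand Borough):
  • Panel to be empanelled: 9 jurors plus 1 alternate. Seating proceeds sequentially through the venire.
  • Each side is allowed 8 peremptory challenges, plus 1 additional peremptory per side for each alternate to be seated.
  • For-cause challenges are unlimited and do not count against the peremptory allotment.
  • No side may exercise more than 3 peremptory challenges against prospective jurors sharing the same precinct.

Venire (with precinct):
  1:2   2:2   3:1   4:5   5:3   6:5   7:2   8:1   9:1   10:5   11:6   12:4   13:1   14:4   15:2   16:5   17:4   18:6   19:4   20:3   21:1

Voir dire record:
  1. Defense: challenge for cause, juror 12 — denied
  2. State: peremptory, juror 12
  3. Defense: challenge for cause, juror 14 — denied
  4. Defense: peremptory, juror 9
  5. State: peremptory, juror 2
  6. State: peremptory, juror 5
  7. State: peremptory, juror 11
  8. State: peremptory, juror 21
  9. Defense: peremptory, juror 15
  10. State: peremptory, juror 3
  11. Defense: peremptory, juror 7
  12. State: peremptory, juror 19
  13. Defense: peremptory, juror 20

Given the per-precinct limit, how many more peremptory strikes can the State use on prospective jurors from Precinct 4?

State peremptories so far: #12, #2, #5, #11, #21, #3, #19 — 7 of 9 used, 2 left overall.
Against Precinct 4: #12, #19 — 2 used; per-precinct cap 3 leaves 1.
Binding limit: min(2, 1) = 1.

1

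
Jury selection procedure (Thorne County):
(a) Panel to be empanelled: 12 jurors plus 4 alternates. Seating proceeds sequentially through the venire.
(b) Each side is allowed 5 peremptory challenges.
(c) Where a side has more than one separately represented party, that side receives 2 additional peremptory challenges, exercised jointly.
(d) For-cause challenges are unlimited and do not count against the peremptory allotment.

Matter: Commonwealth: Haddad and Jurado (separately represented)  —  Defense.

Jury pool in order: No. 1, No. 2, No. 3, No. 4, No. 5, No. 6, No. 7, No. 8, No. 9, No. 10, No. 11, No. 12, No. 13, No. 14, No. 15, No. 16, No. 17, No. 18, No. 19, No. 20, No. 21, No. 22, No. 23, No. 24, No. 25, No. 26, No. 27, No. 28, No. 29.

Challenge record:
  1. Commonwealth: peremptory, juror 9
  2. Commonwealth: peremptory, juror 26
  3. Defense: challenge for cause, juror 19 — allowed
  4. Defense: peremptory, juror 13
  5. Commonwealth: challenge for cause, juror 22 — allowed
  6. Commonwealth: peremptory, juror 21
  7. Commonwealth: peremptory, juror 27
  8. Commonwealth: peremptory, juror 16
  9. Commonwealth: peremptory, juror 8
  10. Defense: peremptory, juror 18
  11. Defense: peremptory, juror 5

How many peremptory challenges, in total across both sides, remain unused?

Commonwealth allotment: 5 base + 2 multi-party = 7. Defense allotment: 5.
Commonwealth peremptories used: #9, #26, #21, #27, #16, #8 — 6 (the for-cause on #22 doesn't count).
Defense peremptories used: #13, #18, #5 — 3 (the for-cause on #19 doesn't count).
Remaining: (7 − 6) + (5 − 3) = 3.

3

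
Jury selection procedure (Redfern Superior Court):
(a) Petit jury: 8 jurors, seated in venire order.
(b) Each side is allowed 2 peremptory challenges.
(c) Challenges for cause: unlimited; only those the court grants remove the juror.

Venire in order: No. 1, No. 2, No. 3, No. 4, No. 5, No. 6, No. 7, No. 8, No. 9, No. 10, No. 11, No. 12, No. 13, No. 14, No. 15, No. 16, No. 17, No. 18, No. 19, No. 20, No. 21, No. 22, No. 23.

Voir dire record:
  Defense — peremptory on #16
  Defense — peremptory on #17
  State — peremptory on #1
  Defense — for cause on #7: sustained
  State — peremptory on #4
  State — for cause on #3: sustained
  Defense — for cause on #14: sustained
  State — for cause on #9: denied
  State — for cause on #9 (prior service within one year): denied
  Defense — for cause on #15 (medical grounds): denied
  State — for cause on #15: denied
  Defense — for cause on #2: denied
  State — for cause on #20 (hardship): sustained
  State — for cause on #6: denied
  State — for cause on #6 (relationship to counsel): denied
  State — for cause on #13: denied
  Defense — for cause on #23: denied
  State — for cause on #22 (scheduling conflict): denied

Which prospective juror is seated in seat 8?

Removed: #1, #3, #4, #7, #14, #16, #17, #20. (#2, #6, #9, #13, #15, #22, #23 stay — for-cause denied.)
Seating in order: seats 1–8 → #2, #5, #6, #8, #9, #10, #11, #12.
So seat 8 is #12.

12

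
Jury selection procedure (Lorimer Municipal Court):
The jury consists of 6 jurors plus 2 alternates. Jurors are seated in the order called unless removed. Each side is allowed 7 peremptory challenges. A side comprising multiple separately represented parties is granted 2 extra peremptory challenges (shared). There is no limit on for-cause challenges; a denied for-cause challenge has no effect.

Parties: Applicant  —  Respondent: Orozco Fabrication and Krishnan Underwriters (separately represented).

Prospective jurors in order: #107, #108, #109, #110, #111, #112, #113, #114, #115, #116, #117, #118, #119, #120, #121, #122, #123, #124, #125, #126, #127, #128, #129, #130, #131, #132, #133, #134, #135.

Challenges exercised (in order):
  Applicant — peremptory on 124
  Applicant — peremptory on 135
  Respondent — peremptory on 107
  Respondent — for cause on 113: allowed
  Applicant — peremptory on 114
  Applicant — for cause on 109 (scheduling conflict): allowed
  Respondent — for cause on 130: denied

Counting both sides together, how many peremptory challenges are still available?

12

Applicant allotment: 7. Respondent allotment: 7 base + 2 multi-party = 9.
Applicant peremptories used: #124, #135, #114 — 3 (the for-cause on #109 doesn't count).
Respondent peremptories used: #107 — 1 (for-cause on #113, #130 don't count).
Remaining: (7 − 3) + (9 − 1) = 12.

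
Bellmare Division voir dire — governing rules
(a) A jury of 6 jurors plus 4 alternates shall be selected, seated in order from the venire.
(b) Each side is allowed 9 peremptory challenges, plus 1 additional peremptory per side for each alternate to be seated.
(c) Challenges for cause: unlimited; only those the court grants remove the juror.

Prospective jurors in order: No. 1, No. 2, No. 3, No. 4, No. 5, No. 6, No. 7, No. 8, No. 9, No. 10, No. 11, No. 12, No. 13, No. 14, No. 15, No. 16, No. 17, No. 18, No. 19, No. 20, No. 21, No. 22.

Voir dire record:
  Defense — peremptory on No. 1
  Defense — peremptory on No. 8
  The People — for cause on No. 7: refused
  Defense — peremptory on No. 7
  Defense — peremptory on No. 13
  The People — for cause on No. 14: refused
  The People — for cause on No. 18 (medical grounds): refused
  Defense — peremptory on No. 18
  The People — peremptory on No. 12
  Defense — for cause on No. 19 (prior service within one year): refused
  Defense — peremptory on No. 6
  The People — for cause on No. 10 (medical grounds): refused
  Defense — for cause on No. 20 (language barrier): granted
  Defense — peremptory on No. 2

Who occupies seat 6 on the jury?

11

Removed: #1, #2, #6, #7, #8, #12, #13, #18, #20. (#10, #14, #19 stay — for-cause denied.)
Seating in order: seats 1–6 → #3, #4, #5, #9, #10, #11; alternates → #14, #15, #16, #17.
So seat 6 is #11.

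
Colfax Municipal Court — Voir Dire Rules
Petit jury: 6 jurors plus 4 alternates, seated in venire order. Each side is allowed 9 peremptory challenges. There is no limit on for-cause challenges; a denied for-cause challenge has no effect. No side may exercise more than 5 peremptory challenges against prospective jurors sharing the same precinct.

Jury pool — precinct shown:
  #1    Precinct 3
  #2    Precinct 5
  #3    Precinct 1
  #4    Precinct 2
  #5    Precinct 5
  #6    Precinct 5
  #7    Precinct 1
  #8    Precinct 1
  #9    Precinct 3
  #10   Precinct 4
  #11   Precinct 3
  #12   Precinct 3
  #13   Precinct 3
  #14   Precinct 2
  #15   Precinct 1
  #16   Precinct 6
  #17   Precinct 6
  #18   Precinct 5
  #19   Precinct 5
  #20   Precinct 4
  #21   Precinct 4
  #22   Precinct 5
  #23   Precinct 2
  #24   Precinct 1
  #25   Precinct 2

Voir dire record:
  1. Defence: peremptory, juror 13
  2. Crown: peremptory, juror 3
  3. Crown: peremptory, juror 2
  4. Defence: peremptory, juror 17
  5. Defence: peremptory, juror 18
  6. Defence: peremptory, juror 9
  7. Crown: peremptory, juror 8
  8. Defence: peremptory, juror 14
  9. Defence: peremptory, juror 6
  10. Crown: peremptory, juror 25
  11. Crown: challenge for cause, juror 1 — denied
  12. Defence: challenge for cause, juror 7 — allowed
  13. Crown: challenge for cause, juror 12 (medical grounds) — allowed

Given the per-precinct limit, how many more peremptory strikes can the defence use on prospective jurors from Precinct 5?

3

Defence peremptories so far: #13, #17, #18, #9, #14, #6 — 6 of 9 used, 3 left overall.
Against Precinct 5: #18, #6 — 2 used; per-precinct cap 5 leaves 3.
Binding limit: min(3, 3) = 3.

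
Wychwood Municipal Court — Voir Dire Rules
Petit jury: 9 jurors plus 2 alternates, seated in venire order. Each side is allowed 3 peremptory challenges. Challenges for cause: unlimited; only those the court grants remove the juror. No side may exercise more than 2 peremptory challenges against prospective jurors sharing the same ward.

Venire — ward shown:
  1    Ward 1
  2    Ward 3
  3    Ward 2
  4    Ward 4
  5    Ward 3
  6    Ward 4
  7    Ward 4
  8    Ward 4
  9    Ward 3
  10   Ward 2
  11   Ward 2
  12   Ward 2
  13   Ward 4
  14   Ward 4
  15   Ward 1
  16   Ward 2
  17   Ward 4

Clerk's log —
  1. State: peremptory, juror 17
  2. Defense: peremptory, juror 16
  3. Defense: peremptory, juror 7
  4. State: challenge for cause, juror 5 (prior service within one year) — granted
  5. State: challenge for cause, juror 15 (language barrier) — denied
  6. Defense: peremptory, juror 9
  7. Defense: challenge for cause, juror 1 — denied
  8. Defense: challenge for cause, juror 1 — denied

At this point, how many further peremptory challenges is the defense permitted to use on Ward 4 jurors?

0

Defense peremptories so far: #16, #7, #9 — 3 of 3 used, 0 left overall.
Against Ward 4: #7 — 1 used; per-ward cap 2 leaves 1.
Binding limit: min(0, 1) = 0.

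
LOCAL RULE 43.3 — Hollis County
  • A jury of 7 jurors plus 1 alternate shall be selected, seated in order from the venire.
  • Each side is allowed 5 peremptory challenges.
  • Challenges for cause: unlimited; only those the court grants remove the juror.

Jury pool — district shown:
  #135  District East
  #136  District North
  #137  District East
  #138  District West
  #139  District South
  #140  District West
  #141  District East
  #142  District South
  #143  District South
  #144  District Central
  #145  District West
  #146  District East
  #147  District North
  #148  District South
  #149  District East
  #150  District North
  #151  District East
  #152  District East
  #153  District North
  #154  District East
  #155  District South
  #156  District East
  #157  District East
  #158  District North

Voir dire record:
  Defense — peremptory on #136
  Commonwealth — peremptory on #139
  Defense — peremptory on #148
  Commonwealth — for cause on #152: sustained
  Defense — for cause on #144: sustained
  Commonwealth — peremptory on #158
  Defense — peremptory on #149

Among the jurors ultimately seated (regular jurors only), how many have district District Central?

Removed: #136, #139, #144, #148, #149, #152, #158.
Seated jurors 1–7: #135, #137, #138, #140, #141, #142, #143 (alternates #145 not counted).
None of those are in District Central → 0.

0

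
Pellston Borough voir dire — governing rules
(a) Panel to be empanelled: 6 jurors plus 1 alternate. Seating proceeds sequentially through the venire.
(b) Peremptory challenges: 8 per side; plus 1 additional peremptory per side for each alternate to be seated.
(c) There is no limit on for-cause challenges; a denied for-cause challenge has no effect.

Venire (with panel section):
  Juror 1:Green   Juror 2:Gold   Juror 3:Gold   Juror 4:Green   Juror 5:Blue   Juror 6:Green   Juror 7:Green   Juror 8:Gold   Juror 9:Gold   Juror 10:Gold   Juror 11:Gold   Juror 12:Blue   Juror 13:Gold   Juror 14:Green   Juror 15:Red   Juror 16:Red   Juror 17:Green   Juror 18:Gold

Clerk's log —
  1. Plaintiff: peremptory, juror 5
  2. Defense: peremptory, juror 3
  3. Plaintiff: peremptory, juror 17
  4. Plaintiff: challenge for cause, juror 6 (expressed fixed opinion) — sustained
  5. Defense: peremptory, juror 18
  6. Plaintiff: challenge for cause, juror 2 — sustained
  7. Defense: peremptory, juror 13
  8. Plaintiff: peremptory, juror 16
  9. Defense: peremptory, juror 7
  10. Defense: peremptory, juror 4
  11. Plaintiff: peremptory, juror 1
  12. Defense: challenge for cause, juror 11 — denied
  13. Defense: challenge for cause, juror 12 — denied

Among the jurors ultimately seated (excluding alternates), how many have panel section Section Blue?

Removed: #1, #2, #3, #4, #5, #6, #7, #13, #16, #17, #18.
Seated jurors 1–6: #8, #9, #10, #11, #12, #14 (alternates #15 not counted).
Of those, in Section Blue: #12 → 1.

1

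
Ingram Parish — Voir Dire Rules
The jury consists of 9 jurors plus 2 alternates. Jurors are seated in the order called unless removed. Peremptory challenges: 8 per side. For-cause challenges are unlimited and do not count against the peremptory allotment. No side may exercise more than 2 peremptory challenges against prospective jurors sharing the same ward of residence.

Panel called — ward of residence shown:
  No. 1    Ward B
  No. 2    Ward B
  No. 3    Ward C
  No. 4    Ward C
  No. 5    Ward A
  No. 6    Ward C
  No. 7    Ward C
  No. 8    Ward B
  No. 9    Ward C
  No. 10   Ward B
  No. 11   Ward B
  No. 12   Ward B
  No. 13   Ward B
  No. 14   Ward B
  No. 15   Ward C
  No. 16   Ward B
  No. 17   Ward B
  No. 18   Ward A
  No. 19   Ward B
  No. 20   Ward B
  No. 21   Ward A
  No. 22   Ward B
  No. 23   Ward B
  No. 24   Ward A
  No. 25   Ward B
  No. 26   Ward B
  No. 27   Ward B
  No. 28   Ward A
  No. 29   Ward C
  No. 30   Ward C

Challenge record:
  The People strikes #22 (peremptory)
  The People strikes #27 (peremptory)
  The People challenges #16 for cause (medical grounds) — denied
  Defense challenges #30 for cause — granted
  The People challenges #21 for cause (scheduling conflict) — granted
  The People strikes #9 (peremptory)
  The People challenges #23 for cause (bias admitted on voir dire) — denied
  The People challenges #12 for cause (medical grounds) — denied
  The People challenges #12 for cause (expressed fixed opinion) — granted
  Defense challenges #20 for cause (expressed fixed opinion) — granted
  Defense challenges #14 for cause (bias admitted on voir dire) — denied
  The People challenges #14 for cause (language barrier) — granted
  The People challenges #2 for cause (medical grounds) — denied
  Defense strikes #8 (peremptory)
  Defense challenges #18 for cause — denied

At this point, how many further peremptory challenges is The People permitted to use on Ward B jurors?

The People peremptories so far: #22, #27, #9 — 3 of 8 used, 5 left overall.
Against Ward B: #22, #27 — 2 used; per-ward cap 2 leaves 0.
Binding limit: min(5, 0) = 0.

0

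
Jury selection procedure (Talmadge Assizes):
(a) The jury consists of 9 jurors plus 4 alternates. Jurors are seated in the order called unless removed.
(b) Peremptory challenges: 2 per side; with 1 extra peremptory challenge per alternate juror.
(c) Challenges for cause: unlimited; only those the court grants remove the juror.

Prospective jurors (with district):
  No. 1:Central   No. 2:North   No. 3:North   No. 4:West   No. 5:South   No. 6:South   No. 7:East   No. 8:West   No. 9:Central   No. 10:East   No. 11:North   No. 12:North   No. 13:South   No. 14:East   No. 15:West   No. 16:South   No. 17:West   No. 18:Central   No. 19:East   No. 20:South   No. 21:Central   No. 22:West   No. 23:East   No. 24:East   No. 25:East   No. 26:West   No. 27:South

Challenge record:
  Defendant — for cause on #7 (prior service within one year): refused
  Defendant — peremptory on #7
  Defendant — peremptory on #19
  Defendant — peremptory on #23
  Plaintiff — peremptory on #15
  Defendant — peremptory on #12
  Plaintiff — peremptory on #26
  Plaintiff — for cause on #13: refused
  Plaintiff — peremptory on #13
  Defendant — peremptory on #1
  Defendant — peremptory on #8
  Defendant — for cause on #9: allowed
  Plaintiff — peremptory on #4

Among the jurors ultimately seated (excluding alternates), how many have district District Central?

Removed: #1, #4, #7, #8, #9, #12, #13, #15, #19, #23, #26.
Seated jurors 1–9: #2, #3, #5, #6, #10, #11, #14, #16, #17 (alternates #18, #20, #21, #22 not counted).
None of those are in District Central → 0.

0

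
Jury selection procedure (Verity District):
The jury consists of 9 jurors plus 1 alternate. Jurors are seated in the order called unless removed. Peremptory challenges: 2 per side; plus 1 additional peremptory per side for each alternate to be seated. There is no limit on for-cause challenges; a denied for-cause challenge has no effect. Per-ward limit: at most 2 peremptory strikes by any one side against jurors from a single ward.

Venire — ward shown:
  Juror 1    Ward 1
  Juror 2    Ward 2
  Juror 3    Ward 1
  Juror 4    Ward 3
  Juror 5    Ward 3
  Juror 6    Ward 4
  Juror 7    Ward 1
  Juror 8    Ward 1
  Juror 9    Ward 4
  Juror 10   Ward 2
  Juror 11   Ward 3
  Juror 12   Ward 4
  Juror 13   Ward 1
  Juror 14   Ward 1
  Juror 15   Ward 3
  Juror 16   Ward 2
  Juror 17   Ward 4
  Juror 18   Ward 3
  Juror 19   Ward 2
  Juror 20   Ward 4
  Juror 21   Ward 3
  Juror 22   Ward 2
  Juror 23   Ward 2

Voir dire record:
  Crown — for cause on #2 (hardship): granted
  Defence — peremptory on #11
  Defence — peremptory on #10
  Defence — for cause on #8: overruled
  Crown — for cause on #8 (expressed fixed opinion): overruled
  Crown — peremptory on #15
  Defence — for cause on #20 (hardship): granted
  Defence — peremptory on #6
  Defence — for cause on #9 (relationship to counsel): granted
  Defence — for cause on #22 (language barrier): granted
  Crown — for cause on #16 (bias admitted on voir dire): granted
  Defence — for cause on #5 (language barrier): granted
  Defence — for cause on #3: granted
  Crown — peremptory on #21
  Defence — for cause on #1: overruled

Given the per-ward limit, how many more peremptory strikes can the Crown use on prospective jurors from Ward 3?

Crown peremptories so far: #15, #21 — 2 of 3 used, 1 left overall.
Against Ward 3: #15, #21 — 2 used; per-ward cap 2 leaves 0.
Binding limit: min(1, 0) = 0.

0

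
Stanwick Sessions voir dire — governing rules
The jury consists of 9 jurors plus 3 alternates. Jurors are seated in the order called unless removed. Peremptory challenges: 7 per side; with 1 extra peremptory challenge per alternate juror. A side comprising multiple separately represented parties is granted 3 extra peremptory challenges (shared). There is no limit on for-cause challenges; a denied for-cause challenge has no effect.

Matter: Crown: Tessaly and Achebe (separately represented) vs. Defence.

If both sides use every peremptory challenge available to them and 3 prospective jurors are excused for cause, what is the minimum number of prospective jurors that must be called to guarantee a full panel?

Seats to fill: 9 + 3 alternates = 12.
Peremptories — Crown: 7 + 1×3 + 3 = 13; Defence: 7 + 1×3 = 10; total 23.
For-cause removals: 3.
Minimum venire: 12 + 23 + 3 = 38.

38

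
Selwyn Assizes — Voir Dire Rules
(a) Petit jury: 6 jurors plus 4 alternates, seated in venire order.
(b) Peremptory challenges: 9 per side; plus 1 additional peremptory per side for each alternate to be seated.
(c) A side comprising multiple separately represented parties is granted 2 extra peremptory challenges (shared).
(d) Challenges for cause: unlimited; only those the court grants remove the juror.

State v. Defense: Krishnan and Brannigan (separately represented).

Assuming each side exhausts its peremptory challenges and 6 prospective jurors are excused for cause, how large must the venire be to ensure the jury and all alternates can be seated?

Seats to fill: 6 + 4 alternates = 10.
Peremptories — State: 9 + 1×4 = 13; Defense: 9 + 1×4 + 2 = 15; total 28.
For-cause removals: 6.
Minimum venire: 10 + 28 + 6 = 44.

44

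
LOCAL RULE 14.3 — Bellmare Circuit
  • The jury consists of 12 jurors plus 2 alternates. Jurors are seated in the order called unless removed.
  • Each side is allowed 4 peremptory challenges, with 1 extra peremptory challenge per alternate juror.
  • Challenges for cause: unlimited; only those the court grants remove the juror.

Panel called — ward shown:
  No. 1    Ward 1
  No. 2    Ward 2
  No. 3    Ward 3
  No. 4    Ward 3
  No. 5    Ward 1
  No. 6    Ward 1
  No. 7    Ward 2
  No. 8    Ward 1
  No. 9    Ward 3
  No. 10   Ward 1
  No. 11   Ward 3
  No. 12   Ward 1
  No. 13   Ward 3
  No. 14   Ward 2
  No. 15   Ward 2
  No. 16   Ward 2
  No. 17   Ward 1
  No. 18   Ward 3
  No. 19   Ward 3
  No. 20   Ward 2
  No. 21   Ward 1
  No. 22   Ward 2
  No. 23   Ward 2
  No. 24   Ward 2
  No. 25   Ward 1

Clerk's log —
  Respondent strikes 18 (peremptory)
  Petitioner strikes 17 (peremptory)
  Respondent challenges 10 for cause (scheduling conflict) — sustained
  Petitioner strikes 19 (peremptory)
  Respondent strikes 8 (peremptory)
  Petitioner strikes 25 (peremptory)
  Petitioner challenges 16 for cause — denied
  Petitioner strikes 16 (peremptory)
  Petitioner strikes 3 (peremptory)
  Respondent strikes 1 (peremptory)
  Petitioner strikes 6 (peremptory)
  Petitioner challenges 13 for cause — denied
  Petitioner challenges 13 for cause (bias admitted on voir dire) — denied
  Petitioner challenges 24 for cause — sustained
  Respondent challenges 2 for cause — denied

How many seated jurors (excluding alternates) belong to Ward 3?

4

Removed: #1, #3, #6, #8, #10, #16, #17, #18, #19, #24, #25.
Seated jurors 1–12: #2, #4, #5, #7, #9, #11, #12, #13, #14, #15, #20, #21 (alternates #22, #23 not counted).
Of those, in Ward 3: #4, #9, #11, #13 → 4.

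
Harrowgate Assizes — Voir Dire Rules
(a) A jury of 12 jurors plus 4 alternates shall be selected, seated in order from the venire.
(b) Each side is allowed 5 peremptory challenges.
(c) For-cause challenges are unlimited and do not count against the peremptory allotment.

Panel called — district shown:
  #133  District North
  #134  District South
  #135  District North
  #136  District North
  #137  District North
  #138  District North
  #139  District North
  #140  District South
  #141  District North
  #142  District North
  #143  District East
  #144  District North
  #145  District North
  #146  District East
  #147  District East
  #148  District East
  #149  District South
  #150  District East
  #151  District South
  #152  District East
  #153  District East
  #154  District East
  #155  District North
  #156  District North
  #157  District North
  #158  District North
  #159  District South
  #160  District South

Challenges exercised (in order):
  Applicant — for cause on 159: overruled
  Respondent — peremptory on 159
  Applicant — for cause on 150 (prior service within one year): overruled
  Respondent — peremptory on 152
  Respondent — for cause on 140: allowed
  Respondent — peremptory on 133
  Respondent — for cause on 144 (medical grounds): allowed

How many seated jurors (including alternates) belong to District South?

3

Removed: #133, #140, #144, #152, #159.
Seated (16 incl. alternates): #134, #135, #136, #137, #138, #139, #141, #142, #143, #145, #146, #147, #148, #149, #150, #151.
Of those, in District South: #134, #149, #151 → 3.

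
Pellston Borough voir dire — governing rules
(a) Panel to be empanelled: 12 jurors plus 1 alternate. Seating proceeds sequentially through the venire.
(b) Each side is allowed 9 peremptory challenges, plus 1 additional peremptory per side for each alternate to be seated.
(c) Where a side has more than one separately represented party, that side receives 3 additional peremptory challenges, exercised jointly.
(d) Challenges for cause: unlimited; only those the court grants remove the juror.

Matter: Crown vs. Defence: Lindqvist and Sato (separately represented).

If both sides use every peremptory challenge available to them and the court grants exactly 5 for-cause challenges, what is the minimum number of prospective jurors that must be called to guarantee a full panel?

41

Seats to fill: 12 + 1 alternates = 13.
Peremptories — Crown: 9 + 1×1 = 10; Defence: 9 + 1×1 + 3 = 13; total 23.
For-cause removals: 5.
Minimum venire: 13 + 23 + 5 = 41.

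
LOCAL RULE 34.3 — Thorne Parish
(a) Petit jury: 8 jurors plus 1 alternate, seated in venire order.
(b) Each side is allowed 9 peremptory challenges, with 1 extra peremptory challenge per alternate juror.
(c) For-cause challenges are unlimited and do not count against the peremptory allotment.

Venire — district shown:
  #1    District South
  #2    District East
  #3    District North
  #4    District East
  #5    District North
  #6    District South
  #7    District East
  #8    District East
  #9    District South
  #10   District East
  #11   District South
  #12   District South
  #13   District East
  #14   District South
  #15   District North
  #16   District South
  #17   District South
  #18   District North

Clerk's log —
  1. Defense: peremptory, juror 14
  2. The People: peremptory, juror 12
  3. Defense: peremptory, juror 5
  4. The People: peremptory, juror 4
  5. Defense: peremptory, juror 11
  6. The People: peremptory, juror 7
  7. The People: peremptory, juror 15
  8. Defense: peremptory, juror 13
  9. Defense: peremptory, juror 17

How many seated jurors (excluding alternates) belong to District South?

4

Removed: #4, #5, #7, #11, #12, #13, #14, #15, #17.
Seated jurors 1–8: #1, #2, #3, #6, #8, #9, #10, #16 (alternates #18 not counted).
Of those, in District South: #1, #6, #9, #16 → 4.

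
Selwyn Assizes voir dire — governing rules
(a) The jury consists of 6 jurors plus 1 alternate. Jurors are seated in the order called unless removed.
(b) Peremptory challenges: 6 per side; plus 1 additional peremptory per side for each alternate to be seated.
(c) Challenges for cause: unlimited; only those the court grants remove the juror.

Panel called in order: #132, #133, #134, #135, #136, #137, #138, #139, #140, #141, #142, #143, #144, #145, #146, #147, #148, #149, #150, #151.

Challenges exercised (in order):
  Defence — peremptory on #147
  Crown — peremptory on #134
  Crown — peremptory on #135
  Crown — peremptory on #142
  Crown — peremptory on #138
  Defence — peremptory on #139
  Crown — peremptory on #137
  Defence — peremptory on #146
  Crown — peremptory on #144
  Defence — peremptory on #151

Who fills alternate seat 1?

Removed: #134, #135, #137, #138, #139, #142, #144, #146, #147, #151.
Filling seats in venire order through position 7: #132, #133, #136, #140, #141, #143, #145.
So alternate 1 is #145.

145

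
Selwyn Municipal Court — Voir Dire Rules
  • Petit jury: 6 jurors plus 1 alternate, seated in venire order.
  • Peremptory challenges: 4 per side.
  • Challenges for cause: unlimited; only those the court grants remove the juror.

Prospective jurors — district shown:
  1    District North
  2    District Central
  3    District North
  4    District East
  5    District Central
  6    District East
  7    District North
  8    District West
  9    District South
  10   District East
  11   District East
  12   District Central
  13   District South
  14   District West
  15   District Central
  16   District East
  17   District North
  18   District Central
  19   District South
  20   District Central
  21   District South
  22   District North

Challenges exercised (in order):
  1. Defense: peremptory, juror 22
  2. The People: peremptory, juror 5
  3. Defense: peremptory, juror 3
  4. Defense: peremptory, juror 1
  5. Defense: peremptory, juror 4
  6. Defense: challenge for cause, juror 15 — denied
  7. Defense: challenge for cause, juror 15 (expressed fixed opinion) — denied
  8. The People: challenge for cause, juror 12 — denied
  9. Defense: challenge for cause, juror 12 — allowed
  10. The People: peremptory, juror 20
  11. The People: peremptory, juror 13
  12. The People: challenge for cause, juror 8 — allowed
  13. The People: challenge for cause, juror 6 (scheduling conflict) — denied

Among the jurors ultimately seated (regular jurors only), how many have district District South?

Removed: #1, #3, #4, #5, #8, #12, #13, #20, #22.
Seated jurors 1–6: #2, #6, #7, #9, #10, #11 (alternates #14 not counted).
Of those, in District South: #9 → 1.

1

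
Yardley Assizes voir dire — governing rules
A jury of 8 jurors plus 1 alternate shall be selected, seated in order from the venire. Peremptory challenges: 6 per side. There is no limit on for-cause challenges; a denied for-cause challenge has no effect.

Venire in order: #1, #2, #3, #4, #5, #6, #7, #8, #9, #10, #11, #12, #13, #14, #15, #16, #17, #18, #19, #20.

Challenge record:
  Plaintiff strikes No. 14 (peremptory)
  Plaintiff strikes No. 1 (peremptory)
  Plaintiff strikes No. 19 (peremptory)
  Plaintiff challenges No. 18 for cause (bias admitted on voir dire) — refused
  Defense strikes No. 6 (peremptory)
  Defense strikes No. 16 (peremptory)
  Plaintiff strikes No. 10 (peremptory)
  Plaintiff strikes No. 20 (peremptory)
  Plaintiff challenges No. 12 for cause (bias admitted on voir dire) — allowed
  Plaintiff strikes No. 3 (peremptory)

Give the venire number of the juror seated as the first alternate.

15

Removed: #1, #3, #6, #10, #12, #14, #16, #19, #20. (#18 stays — for-cause denied.)
Filling seats in venire order through position 9: #2, #4, #5, #7, #8, #9, #11, #13, #15.
So alternate 1 is #15.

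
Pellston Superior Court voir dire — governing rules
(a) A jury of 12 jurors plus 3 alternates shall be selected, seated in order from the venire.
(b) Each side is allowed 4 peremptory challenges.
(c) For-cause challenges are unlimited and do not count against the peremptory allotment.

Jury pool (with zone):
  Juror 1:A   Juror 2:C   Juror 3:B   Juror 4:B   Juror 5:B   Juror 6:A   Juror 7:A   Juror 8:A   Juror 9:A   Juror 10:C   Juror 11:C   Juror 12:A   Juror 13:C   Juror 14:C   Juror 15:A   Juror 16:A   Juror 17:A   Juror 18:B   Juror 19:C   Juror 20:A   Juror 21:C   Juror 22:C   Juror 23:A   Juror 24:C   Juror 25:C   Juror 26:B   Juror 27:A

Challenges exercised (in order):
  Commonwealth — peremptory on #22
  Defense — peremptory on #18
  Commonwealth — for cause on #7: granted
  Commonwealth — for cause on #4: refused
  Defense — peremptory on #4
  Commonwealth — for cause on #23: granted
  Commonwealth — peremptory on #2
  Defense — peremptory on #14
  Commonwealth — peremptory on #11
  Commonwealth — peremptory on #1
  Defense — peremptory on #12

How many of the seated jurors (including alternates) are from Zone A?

Removed: #1, #2, #4, #7, #11, #12, #14, #18, #22, #23.
Seated (15 incl. alternates): #3, #5, #6, #8, #9, #10, #13, #15, #16, #17, #19, #20, #21, #24, #25.
Of those, in Zone A: #6, #8, #9, #15, #16, #17, #20 → 7.

7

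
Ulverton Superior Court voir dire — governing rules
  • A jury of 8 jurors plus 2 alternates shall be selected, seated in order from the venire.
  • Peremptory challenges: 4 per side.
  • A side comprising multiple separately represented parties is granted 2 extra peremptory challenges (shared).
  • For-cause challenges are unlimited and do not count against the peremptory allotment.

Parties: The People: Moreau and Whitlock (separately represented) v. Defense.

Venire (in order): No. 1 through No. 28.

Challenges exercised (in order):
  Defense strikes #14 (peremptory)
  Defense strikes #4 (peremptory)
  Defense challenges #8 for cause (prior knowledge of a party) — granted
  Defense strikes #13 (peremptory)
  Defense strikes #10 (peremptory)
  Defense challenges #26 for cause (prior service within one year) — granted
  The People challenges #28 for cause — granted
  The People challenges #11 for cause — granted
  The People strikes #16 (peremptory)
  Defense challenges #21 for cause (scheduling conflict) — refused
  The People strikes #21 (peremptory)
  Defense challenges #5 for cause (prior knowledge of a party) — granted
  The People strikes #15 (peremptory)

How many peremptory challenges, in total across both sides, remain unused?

The People allotment: 4 base + 2 multi-party = 6. Defense allotment: 4.
The People peremptories used: #16, #21, #15 — 3 (for-cause on #28, #11 don't count).
Defense peremptories used: #14, #4, #13, #10 — 4 (for-cause on #8, #26, #21, #5 don't count).
Remaining: (6 − 3) + (4 − 4) = 3.

3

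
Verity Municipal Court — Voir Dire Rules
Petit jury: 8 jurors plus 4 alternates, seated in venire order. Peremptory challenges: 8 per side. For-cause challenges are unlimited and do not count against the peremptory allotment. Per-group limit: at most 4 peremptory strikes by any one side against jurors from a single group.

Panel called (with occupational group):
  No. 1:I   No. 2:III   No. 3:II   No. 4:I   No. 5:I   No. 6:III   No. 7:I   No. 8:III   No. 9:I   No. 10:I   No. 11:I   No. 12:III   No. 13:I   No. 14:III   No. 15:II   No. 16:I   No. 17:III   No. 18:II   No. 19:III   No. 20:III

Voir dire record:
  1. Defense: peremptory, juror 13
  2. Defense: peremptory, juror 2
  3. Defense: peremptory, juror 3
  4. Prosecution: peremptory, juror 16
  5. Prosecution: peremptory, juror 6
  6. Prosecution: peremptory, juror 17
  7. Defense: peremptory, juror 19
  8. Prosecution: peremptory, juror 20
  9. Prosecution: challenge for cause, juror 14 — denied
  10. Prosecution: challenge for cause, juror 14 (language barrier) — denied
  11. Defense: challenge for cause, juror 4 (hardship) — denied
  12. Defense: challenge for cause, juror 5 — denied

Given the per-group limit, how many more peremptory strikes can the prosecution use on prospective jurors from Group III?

1

Prosecution peremptories so far: #16, #6, #17, #20 — 4 of 8 used, 4 left overall.
Against Group III: #6, #17, #20 — 3 used; per-group cap 4 leaves 1.
Binding limit: min(4, 1) = 1.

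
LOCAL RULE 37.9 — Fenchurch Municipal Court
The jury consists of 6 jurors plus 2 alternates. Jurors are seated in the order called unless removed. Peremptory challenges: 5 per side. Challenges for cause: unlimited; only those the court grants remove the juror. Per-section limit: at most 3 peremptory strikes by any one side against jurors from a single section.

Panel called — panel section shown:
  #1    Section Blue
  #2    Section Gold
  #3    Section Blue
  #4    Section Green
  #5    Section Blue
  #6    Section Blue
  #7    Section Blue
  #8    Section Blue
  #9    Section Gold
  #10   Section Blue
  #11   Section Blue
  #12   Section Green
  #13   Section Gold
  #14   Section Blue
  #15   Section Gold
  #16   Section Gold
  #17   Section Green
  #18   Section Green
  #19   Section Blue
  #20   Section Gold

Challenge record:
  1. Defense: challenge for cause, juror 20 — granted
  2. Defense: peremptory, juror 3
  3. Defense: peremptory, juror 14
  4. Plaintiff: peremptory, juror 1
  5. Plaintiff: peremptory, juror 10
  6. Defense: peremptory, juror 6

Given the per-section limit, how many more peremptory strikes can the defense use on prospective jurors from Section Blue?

0

Defense peremptories so far: #3, #14, #6 — 3 of 5 used, 2 left overall.
Against Section Blue: #3, #14, #6 — 3 used; per-section cap 3 leaves 0.
Binding limit: min(2, 0) = 0.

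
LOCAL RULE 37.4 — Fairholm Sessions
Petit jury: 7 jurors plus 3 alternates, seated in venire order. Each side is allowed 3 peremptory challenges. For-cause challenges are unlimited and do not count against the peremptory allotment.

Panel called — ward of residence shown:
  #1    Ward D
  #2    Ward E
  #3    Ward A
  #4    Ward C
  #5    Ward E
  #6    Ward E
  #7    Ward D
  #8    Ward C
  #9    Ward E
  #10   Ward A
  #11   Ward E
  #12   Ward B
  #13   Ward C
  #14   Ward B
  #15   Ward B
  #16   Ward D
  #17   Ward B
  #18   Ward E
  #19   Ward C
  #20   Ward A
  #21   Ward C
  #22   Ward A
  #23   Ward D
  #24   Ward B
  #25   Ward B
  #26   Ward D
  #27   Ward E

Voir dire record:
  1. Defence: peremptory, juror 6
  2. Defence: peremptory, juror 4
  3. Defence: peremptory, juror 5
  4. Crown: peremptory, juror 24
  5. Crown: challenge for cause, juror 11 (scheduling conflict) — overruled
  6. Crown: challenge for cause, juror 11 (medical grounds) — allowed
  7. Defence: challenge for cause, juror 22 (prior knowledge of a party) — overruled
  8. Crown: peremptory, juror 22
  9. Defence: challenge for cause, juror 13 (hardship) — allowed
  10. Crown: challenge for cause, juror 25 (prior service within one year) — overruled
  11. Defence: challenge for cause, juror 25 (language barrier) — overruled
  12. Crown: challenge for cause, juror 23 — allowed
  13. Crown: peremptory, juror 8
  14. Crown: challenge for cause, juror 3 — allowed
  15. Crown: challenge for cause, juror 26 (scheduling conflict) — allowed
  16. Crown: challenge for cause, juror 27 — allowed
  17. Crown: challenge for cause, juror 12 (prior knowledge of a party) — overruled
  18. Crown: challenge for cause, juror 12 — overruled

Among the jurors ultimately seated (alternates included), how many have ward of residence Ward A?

Removed: #3, #4, #5, #6, #8, #11, #13, #22, #23, #24, #26, #27.
Seated (10 incl. alternates): #1, #2, #7, #9, #10, #12, #14, #15, #16, #17.
Of those, in Ward A: #10 → 1.

1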